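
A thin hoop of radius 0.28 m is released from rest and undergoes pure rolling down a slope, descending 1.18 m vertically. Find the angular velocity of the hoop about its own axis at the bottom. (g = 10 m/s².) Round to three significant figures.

For this body I = MR², i.e. k = I/(MR²) = 1.
Pure rolling means v = ωR; then KE = ½Mv² + ½I(v/R)² = ½(1+k)Mv² = Mv².
Energy conservation Mgh = ½(1+k)Mv² gives v = √(2gh/(1+k)) = √(2 × 10 × 1.18 / 2) = 3.435 m/s.
The angular speed follows from ω = v/R = 3.435/0.28 ≈ 12.3 rad/s.

ω ≈ 12.3 rad/s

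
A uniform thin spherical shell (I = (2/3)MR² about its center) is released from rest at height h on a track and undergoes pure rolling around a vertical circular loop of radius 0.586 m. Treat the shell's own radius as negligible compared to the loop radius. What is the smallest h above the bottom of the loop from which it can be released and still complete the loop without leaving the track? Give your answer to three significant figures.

The moment of inertia is (2/3)MR², giving k ≡ I/(MR²) = 2/3.
At the top, contact is just lost when gravity alone supplies the centripetal force: Mg = Mv_top²/r, i.e. v_top² = gr.
With ω = v/R, the kinetic energy at speed v is ½(1+k)Mv² = (5/6)Mv².
Energy conservation from release (height h) to the top (height 2r): Mgh = Mg(2r) + (5/6)M·gr.
Thus h_min = 2r + (1+k)r/2 = r(2 + 1.667/2) = 0.586 × 2.833 ≈ 1.66 m.

h_min ≈ 1.66 m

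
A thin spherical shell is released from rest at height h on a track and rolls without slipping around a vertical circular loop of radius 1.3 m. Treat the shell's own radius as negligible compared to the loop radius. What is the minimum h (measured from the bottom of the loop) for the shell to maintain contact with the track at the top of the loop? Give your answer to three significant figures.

For this body I = (2/3)MR², i.e. k = I/(MR²) = 2/3.
At the top, contact is just lost when gravity alone supplies the centripetal force: Mg = Mv_top²/r, i.e. v_top² = gr.
With ω = v/R, the kinetic energy at speed v is ½(1+k)Mv² = (5/6)Mv².
Energy conservation from release (height h) to the top (height 2r): Mgh = Mg(2r) + (5/6)M·gr.
Thus h_min = 2r + (1+k)r/2 = r(2 + 1.667/2) = 1.3 × 2.833 ≈ 3.68 m.

h_min ≈ 3.68 m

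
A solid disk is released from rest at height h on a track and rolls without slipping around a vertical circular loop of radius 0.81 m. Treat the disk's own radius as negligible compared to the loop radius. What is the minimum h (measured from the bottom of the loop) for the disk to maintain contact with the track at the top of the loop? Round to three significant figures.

h_min ≈ 2.23 m

Here I = (1/2)MR², so the shape factor k = I/(MR²) = 0.5.
At the top of the loop, the minimum-contact condition is Mg = Mv_top²/r, so v_top² = gr.
With ω = v/R, the kinetic energy at speed v is ½(1+k)Mv² = (3/4)Mv².
Energy conservation from release (height h) to the top (height 2r): Mgh = Mg(2r) + (3/4)M·gr.
Thus h_min = 2r + (1+k)r/2 = r(2 + 1.5/2) = 0.81 × 2.75 ≈ 2.23 m.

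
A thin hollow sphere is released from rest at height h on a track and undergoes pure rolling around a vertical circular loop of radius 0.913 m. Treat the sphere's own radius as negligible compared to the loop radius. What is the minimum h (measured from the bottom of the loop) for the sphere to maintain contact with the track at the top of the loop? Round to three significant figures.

h_min ≈ 2.59 m

With I = (2/3)MR², the ratio k = I/(MR²) is 2/3.
At the top, contact is just lost when gravity alone supplies the centripetal force: Mg = Mv_top²/r, i.e. v_top² = gr.
With ω = v/R, the kinetic energy at speed v is ½(1+k)Mv² = (5/6)Mv².
Energy conservation from release (height h) to the top (height 2r): Mgh = Mg(2r) + (5/6)M·gr.
Thus h_min = 2r + (1+k)r/2 = r(2 + 1.667/2) = 0.913 × 2.833 ≈ 2.59 m.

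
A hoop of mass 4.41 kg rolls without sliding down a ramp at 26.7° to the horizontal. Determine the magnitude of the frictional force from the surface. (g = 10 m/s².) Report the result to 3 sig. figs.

f ≈ 9.91 N

The moment of inertia is MR², giving k ≡ I/(MR²) = 1.
Newton's second law down the slope: Mg sinθ − f = Ma. The torque equation fR = Iα (with α = a/R) gives f = kMa.
Combining, a = g sinθ/(1+k) and f = kMa = kMg sinθ/(1+k).
f = 1 × 4.41 × 10 × sin26.7° / 2 ≈ 9.91 N.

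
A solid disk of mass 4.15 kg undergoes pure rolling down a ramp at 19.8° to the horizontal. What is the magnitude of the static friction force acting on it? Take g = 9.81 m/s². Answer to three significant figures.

For this body I = (1/2)MR², i.e. k = I/(MR²) = 0.5.
Newton's second law down the slope: Mg sinθ − f = Ma. The torque equation fR = Iα (with α = a/R) gives f = kMa.
Combining, a = g sinθ/(1+k) and f = kMa = kMg sinθ/(1+k).
f = 0.5 × 4.15 × 9.81 × sin19.8° / 1.5 ≈ 4.60 N.

f ≈ 4.60 N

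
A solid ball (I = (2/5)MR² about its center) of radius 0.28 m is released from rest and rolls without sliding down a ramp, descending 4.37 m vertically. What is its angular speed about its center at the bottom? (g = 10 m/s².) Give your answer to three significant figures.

ω ≈ 28.2 rad/s

For this body I = (2/5)MR², i.e. k = I/(MR²) = 0.4.
The rolling condition ω = v/R makes the rotational term ½I(v/R)² = ½kMv², so KE_total = ½(1+k)Mv² = (7/10)Mv².
Energy conservation Mgh = ½(1+k)Mv² gives v = √(2gh/(1+k)) = √(2 × 10 × 4.37 / 1.4) = 7.901 m/s.
The angular speed follows from ω = v/R = 7.901/0.28 ≈ 28.2 rad/s.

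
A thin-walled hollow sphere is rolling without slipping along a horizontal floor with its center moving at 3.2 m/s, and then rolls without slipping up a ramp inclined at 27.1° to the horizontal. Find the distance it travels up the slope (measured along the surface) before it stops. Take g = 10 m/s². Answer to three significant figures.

With I = (2/3)MR², the ratio k = I/(MR²) is 2/3.
Rolling without slipping gives ω = v/R, so the total kinetic energy is ½Mv² + ½Iω² = ½(1+k)Mv² = (5/6)Mv².
Setting this equal to Mgh gives the vertical rise h = (1+k)v₀²/(2g) = 1.667×3.2²/(2×10) = 0.8533 m.
The distance along the slope is d = h/sinθ = 0.8533/sin27.1° ≈ 1.87 m.

d ≈ 1.87 m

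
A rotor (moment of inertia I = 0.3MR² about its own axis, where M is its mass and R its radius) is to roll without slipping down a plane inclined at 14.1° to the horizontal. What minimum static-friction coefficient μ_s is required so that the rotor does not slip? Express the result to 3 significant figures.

μ_min ≈ 0.0580

With I = 0.3MR², the ratio k = I/(MR²) is 0.3.
Along the incline Mg sinθ − f = Ma, and torque about the center fR = Iα = kMR²(a/R) gives f = kMa.
These give a = g sinθ/(1+k) and the required friction f = kMg sinθ/(1+k).
The normal force is N = Mg cosθ, so μ_min = f/N = k tanθ/(1+k).
μ_min = 0.3 × tan14.1° / 1.3 ≈ 0.0580.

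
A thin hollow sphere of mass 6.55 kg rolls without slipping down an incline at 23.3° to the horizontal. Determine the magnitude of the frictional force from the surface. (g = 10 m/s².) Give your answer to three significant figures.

f ≈ 10.4 N

Here I = (2/3)MR², so the shape factor k = I/(MR²) = 2/3.
Newton's second law down the slope: Mg sinθ − f = Ma. The torque equation fR = Iα (with α = a/R) gives f = kMa.
Combining, a = g sinθ/(1+k) and f = kMa = kMg sinθ/(1+k).
f = (2/3) × 6.55 × 10 × sin23.3° / 1.667 ≈ 10.4 N.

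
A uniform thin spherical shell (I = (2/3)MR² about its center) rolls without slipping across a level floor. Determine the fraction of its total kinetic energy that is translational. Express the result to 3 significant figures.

The moment of inertia is (2/3)MR², giving k ≡ I/(MR²) = 2/3.
Since ω = v/R, the translational part is ½Mv² and the rotational part is ½I(v/R)² = ½kMv²; the total is ½(1+k)Mv².
The translational fraction is therefore 1/(1+k) = 1/1.667 ≈ 0.600.

fraction ≈ 0.600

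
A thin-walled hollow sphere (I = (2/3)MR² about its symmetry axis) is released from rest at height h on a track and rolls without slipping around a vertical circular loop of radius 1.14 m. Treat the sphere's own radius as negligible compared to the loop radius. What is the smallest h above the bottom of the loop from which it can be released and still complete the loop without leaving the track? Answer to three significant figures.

For this body I = (2/3)MR², i.e. k = I/(MR²) = 2/3.
At the top of the loop, the minimum-contact condition is Mg = Mv_top²/r, so v_top² = gr.
With ω = v/R, the kinetic energy at speed v is ½(1+k)Mv² = (5/6)Mv².
Energy conservation from release (height h) to the top (height 2r): Mgh = Mg(2r) + (5/6)M·gr.
Thus h_min = 2r + (1+k)r/2 = r(2 + 1.667/2) = 1.14 × 2.833 ≈ 3.23 m.

h_min ≈ 3.23 m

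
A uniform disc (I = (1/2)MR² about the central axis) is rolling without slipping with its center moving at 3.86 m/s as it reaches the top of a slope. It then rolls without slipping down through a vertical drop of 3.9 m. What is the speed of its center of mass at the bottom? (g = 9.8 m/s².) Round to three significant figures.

v ≈ 8.12 m/s

Here I = (1/2)MR², so the shape factor k = I/(MR²) = 0.5.
Since it rolls without slipping, ω = v/R and KE = ½Mv² + ½Iω² = ½(1+k)Mv² = (3/4)Mv².
Energy conservation: (3/4)Mv₀² + Mgh = (3/4)Mv², so v² = v₀² + 2gh/(1+k).
v = √(3.86² + 2×9.8×3.9/1.5) = √65.86 ≈ 8.12 m/s.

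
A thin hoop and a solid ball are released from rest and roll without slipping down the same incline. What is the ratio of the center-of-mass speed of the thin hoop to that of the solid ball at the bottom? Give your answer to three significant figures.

v_ratio ≈ 0.837

Each satisfies Mgh = ½(1+k)Mv² with k = I/(MR²), so v ∝ 1/√(1+k).
For the thin hoop k = 1; for the solid ball k = 0.4.
v₁/v₂ = √((1+k₂)/(1+k₁)) = √(1.4/2) ≈ 0.837.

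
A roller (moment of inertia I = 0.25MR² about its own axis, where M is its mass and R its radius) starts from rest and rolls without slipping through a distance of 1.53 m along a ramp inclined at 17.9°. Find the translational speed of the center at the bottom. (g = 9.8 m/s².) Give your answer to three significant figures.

For this body I = 0.25MR², i.e. k = I/(MR²) = 0.25.
Rolling without slipping gives ω = v/R, so the total kinetic energy is ½Mv² + ½Iω² = ½(1+k)Mv² = (5/8)Mv².
The vertical drop is h = L sinθ = 1.53 × sin17.9° = 0.4703 m.
Energy conservation: Mgh = (5/8)Mv², so v = √(2gh/(1+k)) = √(2 × 9.8 × 0.4703 / 1.25) ≈ 2.72 m/s.

v ≈ 2.72 m/s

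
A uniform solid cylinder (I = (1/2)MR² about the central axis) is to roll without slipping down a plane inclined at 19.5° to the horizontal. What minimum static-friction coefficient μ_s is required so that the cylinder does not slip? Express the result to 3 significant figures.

μ_min ≈ 0.118

For this body I = (1/2)MR², i.e. k = I/(MR²) = 0.5.
Translational: Mg sinθ − f = Ma. Rotational about the CM: fR = Iα = kMRa, so f = kMa.
These give a = g sinθ/(1+k) and the required friction f = kMg sinθ/(1+k).
The normal force is N = Mg cosθ, so μ_min = f/N = k tanθ/(1+k).
μ_min = 0.5 × tan19.5° / 1.5 ≈ 0.118.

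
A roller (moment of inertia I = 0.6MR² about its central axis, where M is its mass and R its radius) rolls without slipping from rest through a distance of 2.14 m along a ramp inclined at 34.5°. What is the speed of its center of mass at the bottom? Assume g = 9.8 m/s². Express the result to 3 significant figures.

v ≈ 3.85 m/s

For this body I = 0.6MR², i.e. k = I/(MR²) = 0.6.
The rolling condition ω = v/R makes the rotational term ½I(v/R)² = ½kMv², so KE_total = ½(1+k)Mv² = (4/5)Mv².
The vertical drop is h = L sinθ = 2.14 × sin34.5° = 1.212 m.
Energy conservation: Mgh = (4/5)Mv², so v = √(2gh/(1+k)) = √(2 × 9.8 × 1.212 / 1.6) ≈ 3.85 m/s.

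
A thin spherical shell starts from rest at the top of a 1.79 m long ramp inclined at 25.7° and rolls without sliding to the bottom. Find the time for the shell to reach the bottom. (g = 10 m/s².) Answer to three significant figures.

The moment of inertia is (2/3)MR², giving k ≡ I/(MR²) = 2/3.
Newton's second law down the slope: Mg sinθ − f = Ma. The torque equation fR = Iα (with α = a/R) gives f = kMa.
Hence a = g sinθ/(1+k) = 10×sin25.7°/1.667 = 2.602 m/s².
With constant a from rest, t = √(2L/a) = √(2·1.79/2.602) ≈ 1.17 s.

t ≈ 1.17 s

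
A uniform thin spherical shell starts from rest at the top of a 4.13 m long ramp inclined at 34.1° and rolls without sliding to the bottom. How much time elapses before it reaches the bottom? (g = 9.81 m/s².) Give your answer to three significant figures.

t ≈ 1.58 s

For this body I = (2/3)MR², i.e. k = I/(MR²) = 2/3.
Newton's second law down the slope: Mg sinθ − f = Ma. The torque equation fR = Iα (with α = a/R) gives f = kMa.
Hence a = g sinθ/(1+k) = 9.81×sin34.1°/1.667 = 3.3 m/s².
Starting from rest, L = ½at², so t = √(2L/a) = √(2×4.13/3.3) ≈ 1.58 s.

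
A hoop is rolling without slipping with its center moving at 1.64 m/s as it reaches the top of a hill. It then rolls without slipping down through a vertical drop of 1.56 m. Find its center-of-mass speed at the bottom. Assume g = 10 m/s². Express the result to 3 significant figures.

The moment of inertia is MR², giving k ≡ I/(MR²) = 1.
Since it rolls without slipping, ω = v/R and KE = ½Mv² + ½Iω² = ½(1+k)Mv² = Mv².
Conserving energy between top and bottom: Mv² = Mv₀² + Mgh, hence v² = v₀² + 2gh/(1+k).
v = √(1.64² + 2×10×1.56/2) = √18.29 ≈ 4.28 m/s.

v ≈ 4.28 m/s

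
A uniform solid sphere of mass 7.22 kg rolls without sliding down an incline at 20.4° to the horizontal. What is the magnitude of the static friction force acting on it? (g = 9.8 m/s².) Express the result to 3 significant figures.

Here I = (2/5)MR², so the shape factor k = I/(MR²) = 0.4.
Along the incline Mg sinθ − f = Ma, and torque about the center fR = Iα = kMR²(a/R) gives f = kMa.
Combining, a = g sinθ/(1+k) and f = kMa = kMg sinθ/(1+k).
f = 0.4 × 7.22 × 9.8 × sin20.4° / 1.4 ≈ 7.05 N.

f ≈ 7.05 N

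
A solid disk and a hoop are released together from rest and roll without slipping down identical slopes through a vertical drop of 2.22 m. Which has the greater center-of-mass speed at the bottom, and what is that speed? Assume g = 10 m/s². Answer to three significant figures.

For rolling without slipping, Mgh = ½(1+k)Mv² where k = I/(MR²), so v = √(2gh/(1+k)).
Solid disk: k = 0.5, giving v = √(2×10×2.22/1.5) = 5.441 m/s.
Hoop: k = 1, giving v = √(2×10×2.22/2) = 4.712 m/s.
The smaller k wins: the solid disk, at ≈ 5.44 m/s.

the solid disk, at v ≈ 5.44 m/s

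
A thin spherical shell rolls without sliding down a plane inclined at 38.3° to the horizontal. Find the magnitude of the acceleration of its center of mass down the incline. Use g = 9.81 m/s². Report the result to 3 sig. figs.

The moment of inertia is (2/3)MR², giving k ≡ I/(MR²) = 2/3.
Along the incline Mg sinθ − f = Ma, and torque about the center fR = Iα = kMR²(a/R) gives f = kMa.
Eliminating f: Mg sinθ = (1+k)Ma, so a = g sinθ/(1+k) = 9.81 × sin38.3° / 1.667 ≈ 3.65 m/s².

a ≈ 3.65 m/s²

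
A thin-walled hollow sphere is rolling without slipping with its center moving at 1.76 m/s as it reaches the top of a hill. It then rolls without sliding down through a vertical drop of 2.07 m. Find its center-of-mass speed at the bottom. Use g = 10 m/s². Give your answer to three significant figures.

For this body I = (2/3)MR², i.e. k = I/(MR²) = 2/3.
The rolling condition ω = v/R makes the rotational term ½I(v/R)² = ½kMv², so KE_total = ½(1+k)Mv² = (5/6)Mv².
Energy conservation: (5/6)Mv₀² + Mgh = (5/6)Mv², so v² = v₀² + 2gh/(1+k).
v = √(1.76² + 2×10×2.07/1.667) = √27.94 ≈ 5.29 m/s.

v ≈ 5.29 m/s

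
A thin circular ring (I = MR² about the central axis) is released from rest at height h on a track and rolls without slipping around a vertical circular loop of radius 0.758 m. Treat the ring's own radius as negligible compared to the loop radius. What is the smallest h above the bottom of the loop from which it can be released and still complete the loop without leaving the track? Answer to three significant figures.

With I = MR², the ratio k = I/(MR²) is 1.
At the top of the loop, the minimum-contact condition is Mg = Mv_top²/r, so v_top² = gr.
With ω = v/R, the kinetic energy at speed v is ½(1+k)Mv² = Mv².
Energy conservation from release (height h) to the top (height 2r): Mgh = Mg(2r) + M·gr.
Thus h_min = 2r + (1+k)r/2 = r(2 + 2/2) = 0.758 × 3 ≈ 2.27 m.

h_min ≈ 2.27 m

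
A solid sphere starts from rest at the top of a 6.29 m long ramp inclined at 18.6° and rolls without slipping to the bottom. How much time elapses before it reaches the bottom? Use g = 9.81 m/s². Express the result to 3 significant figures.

t ≈ 2.37 s

For this body I = (2/5)MR², i.e. k = I/(MR²) = 0.4.
Newton's second law down the slope: Mg sinθ − f = Ma. The torque equation fR = Iα (with α = a/R) gives f = kMa.
Hence a = g sinθ/(1+k) = 9.81×sin18.6°/1.4 = 2.235 m/s².
With constant a from rest, t = √(2L/a) = √(2·6.29/2.235) ≈ 2.37 s.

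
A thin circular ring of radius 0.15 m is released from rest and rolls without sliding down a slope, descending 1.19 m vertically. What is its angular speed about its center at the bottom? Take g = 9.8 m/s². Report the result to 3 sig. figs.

ω ≈ 22.8 rad/s

With I = MR², the ratio k = I/(MR²) is 1.
Since it rolls without slipping, ω = v/R and KE = ½Mv² + ½Iω² = ½(1+k)Mv² = Mv².
Energy conservation Mgh = ½(1+k)Mv² gives v = √(2gh/(1+k)) = √(2 × 9.8 × 1.19 / 2) = 3.415 m/s.
Then ω = v/R = 3.415 / 0.15 ≈ 22.8 rad/s.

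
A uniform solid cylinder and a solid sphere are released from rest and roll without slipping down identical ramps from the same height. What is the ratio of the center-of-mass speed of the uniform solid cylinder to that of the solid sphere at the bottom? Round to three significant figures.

Each satisfies Mgh = ½(1+k)Mv² with k = I/(MR²), so v ∝ 1/√(1+k).
For the uniform solid cylinder k = 0.5; for the solid sphere k = 0.4.
v₁/v₂ = √((1+k₂)/(1+k₁)) = √(1.4/1.5) ≈ 0.966.

v_ratio ≈ 0.966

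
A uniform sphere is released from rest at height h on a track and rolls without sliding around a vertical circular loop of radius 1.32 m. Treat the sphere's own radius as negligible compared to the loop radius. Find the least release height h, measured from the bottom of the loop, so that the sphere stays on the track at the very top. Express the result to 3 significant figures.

For this body I = (2/5)MR², i.e. k = I/(MR²) = 0.4.
At the top, contact is just lost when gravity alone supplies the centripetal force: Mg = Mv_top²/r, i.e. v_top² = gr.
With ω = v/R, the kinetic energy at speed v is ½(1+k)Mv² = (7/10)Mv².
Energy conservation from release (height h) to the top (height 2r): Mgh = Mg(2r) + (7/10)M·gr.
Thus h_min = 2r + (1+k)r/2 = r(2 + 1.4/2) = 1.32 × 2.7 ≈ 3.56 m.

h_min ≈ 3.56 m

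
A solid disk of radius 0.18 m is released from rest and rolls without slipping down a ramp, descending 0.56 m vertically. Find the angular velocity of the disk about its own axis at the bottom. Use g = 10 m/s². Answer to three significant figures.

For this body I = (1/2)MR², i.e. k = I/(MR²) = 0.5.
The rolling condition ω = v/R makes the rotational term ½I(v/R)² = ½kMv², so KE_total = ½(1+k)Mv² = (3/4)Mv².
Energy conservation Mgh = ½(1+k)Mv² gives v = √(2gh/(1+k)) = √(2 × 10 × 0.56 / 1.5) = 2.733 m/s.
Then ω = v/R = 2.733 / 0.18 ≈ 15.2 rad/s.

ω ≈ 15.2 rad/s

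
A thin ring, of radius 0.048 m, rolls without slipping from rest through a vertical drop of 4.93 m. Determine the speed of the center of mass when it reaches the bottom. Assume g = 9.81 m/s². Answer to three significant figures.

The moment of inertia is MR², giving k ≡ I/(MR²) = 1.
Since it rolls without slipping, ω = v/R and KE = ½Mv² + ½Iω² = ½(1+k)Mv² = Mv².
Energy conservation: Mgh = Mv², so v = √(2gh/(1+k)) = √(2 × 9.81 × 4.93 / 2) ≈ 6.95 m/s.

v ≈ 6.95 m/s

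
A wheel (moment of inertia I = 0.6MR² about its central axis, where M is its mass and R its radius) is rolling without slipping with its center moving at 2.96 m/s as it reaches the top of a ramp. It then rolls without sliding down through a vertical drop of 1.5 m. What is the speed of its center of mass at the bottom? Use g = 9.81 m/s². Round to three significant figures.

Here I = 0.6MR², so the shape factor k = I/(MR²) = 0.6.
Rolling without slipping gives ω = v/R, so the total kinetic energy is ½Mv² + ½Iω² = ½(1+k)Mv² = (4/5)Mv².
Conserving energy between top and bottom: (4/5)Mv² = (4/5)Mv₀² + Mgh, hence v² = v₀² + 2gh/(1+k).
v = √(2.96² + 2×9.81×1.5/1.6) = √27.16 ≈ 5.21 m/s.

v ≈ 5.21 m/s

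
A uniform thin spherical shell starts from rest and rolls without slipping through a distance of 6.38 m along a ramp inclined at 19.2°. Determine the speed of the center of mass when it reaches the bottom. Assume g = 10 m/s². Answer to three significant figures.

Here I = (2/3)MR², so the shape factor k = I/(MR²) = 2/3.
The rolling condition ω = v/R makes the rotational term ½I(v/R)² = ½kMv², so KE_total = ½(1+k)Mv² = (5/6)Mv².
The vertical drop is h = L sinθ = 6.38 × sin19.2° = 2.098 m.
Setting Mgh = (5/6)Mv² gives v = √(2gh/(1+k)) = √(2·10·2.098/1.667) ≈ 5.02 m/s.

v ≈ 5.02 m/s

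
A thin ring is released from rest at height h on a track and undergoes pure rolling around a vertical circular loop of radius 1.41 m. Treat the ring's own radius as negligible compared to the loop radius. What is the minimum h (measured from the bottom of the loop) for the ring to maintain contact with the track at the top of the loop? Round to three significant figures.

h_min ≈ 4.23 m

Here I = MR², so the shape factor k = I/(MR²) = 1.
At the top, contact is just lost when gravity alone supplies the centripetal force: Mg = Mv_top²/r, i.e. v_top² = gr.
With ω = v/R, the kinetic energy at speed v is ½(1+k)Mv² = Mv².
Energy conservation from release (height h) to the top (height 2r): Mgh = Mg(2r) + M·gr.
Thus h_min = 2r + (1+k)r/2 = r(2 + 2/2) = 1.41 × 3 ≈ 4.23 m.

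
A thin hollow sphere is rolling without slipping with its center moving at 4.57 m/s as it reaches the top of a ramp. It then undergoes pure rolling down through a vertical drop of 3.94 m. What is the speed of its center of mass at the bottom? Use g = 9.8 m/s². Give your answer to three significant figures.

Here I = (2/3)MR², so the shape factor k = I/(MR²) = 2/3.
The rolling condition ω = v/R makes the rotational term ½I(v/R)² = ½kMv², so KE_total = ½(1+k)Mv² = (5/6)Mv².
Conserving energy between top and bottom: (5/6)Mv² = (5/6)Mv₀² + Mgh, hence v² = v₀² + 2gh/(1+k).
v = √(4.57² + 2×9.8×3.94/1.667) = √67.22 ≈ 8.20 m/s.

v ≈ 8.20 m/s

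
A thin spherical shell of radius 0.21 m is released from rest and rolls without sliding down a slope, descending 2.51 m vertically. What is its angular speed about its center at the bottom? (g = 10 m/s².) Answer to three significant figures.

ω ≈ 26.1 rad/s

With I = (2/3)MR², the ratio k = I/(MR²) is 2/3.
Since it rolls without slipping, ω = v/R and KE = ½Mv² + ½Iω² = ½(1+k)Mv² = (5/6)Mv².
Energy conservation Mgh = ½(1+k)Mv² gives v = √(2gh/(1+k)) = √(2 × 10 × 2.51 / 1.667) = 5.488 m/s.
The angular speed follows from ω = v/R = 5.488/0.21 ≈ 26.1 rad/s.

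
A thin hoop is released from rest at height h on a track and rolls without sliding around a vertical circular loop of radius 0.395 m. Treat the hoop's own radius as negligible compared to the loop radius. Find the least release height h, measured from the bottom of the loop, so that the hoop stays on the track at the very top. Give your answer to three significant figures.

h_min ≈ 1.19 m

With I = MR², the ratio k = I/(MR²) is 1.
At the top of the loop, the minimum-contact condition is Mg = Mv_top²/r, so v_top² = gr.
With ω = v/R, the kinetic energy at speed v is ½(1+k)Mv² = Mv².
Energy conservation from release (height h) to the top (height 2r): Mgh = Mg(2r) + M·gr.
Thus h_min = 2r + (1+k)r/2 = r(2 + 2/2) = 0.395 × 3 ≈ 1.19 m.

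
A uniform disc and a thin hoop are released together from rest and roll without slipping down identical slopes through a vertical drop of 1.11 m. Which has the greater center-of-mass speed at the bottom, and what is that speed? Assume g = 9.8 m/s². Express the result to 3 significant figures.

the uniform disc, at v ≈ 3.81 m/s

For rolling without slipping, Mgh = ½(1+k)Mv² where k = I/(MR²), so v = √(2gh/(1+k)).
Uniform disc: k = 0.5, giving v = √(2×9.8×1.11/1.5) = 3.808 m/s.
Thin hoop: k = 1, giving v = √(2×9.8×1.11/2) = 3.298 m/s.
The smaller k wins: the uniform disc, at ≈ 3.81 m/s.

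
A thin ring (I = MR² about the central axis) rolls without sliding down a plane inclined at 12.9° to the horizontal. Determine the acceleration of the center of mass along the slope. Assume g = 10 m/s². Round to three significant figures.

The moment of inertia is MR², giving k ≡ I/(MR²) = 1.
Newton's second law down the slope: Mg sinθ − f = Ma. The torque equation fR = Iα (with α = a/R) gives f = kMa.
Eliminating f: Mg sinθ = (1+k)Ma, so a = g sinθ/(1+k) = 10 × sin12.9° / 2 ≈ 1.12 m/s².

a ≈ 1.12 m/s²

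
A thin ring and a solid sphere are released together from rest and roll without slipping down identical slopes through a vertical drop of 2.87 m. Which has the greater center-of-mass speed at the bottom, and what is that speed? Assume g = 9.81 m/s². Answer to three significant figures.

For rolling without slipping, Mgh = ½(1+k)Mv² where k = I/(MR²), so v = √(2gh/(1+k)).
Thin ring: k = 1, giving v = √(2×9.81×2.87/2) = 5.306 m/s.
Solid sphere: k = 0.4, giving v = √(2×9.81×2.87/1.4) = 6.342 m/s.
The smaller k wins: the solid sphere, at ≈ 6.34 m/s.

the solid sphere, at v ≈ 6.34 m/s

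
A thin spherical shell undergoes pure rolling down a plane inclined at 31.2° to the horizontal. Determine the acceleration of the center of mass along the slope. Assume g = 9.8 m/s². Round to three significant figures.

a ≈ 3.05 m/s²

The moment of inertia is (2/3)MR², giving k ≡ I/(MR²) = 2/3.
Translational: Mg sinθ − f = Ma. Rotational about the CM: fR = Iα = kMRa, so f = kMa.
Eliminating f: Mg sinθ = (1+k)Ma, so a = g sinθ/(1+k) = 9.8 × sin31.2° / 1.667 ≈ 3.05 m/s².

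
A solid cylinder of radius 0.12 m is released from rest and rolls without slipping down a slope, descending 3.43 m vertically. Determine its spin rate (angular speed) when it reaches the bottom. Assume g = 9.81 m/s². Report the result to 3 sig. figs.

For this body I = (1/2)MR², i.e. k = I/(MR²) = 0.5.
Since it rolls without slipping, ω = v/R and KE = ½Mv² + ½Iω² = ½(1+k)Mv² = (3/4)Mv².
Energy conservation Mgh = ½(1+k)Mv² gives v = √(2gh/(1+k)) = √(2 × 9.81 × 3.43 / 1.5) = 6.698 m/s.
Then ω = v/R = 6.698 / 0.12 ≈ 55.8 rad/s.

ω ≈ 55.8 rad/s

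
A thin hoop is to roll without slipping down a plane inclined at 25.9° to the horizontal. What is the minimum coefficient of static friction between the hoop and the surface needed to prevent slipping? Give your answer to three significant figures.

μ_min ≈ 0.243

The moment of inertia is MR², giving k ≡ I/(MR²) = 1.
Newton's second law down the slope: Mg sinθ − f = Ma. The torque equation fR = Iα (with α = a/R) gives f = kMa.
These give a = g sinθ/(1+k) and the required friction f = kMg sinθ/(1+k).
With N = Mg cosθ, the no-slip condition f ≤ μN gives μ_min = f/N = k tanθ/(1+k).
μ_min = 1 × tan25.9° / 2 ≈ 0.243.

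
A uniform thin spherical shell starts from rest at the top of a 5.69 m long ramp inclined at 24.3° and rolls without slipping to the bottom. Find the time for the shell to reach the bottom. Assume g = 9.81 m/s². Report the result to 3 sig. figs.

t ≈ 2.17 s

Here I = (2/3)MR², so the shape factor k = I/(MR²) = 2/3.
Newton's second law down the slope: Mg sinθ − f = Ma. The torque equation fR = Iα (with α = a/R) gives f = kMa.
Hence a = g sinθ/(1+k) = 9.81×sin24.3°/1.667 = 2.422 m/s².
Starting from rest, L = ½at², so t = √(2L/a) = √(2×5.69/2.422) ≈ 2.17 s.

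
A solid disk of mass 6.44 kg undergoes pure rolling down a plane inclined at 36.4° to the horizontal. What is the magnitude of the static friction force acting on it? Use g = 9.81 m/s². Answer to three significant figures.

With I = (1/2)MR², the ratio k = I/(MR²) is 0.5.
Along the incline Mg sinθ − f = Ma, and torque about the center fR = Iα = kMR²(a/R) gives f = kMa.
Combining, a = g sinθ/(1+k) and f = kMa = kMg sinθ/(1+k).
f = 0.5 × 6.44 × 9.81 × sin36.4° / 1.5 ≈ 12.5 N.

f ≈ 12.5 N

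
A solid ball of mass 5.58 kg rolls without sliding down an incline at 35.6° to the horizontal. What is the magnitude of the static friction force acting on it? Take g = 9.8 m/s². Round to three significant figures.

With I = (2/5)MR², the ratio k = I/(MR²) is 0.4.
Translational: Mg sinθ − f = Ma. Rotational about the CM: fR = Iα = kMRa, so f = kMa.
Combining, a = g sinθ/(1+k) and f = kMa = kMg sinθ/(1+k).
f = 0.4 × 5.58 × 9.8 × sin35.6° / 1.4 ≈ 9.10 N.

f ≈ 9.10 N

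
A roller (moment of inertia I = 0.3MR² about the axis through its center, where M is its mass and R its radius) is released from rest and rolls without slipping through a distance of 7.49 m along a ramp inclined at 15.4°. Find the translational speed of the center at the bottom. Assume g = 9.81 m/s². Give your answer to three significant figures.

v ≈ 5.48 m/s

Here I = 0.3MR², so the shape factor k = I/(MR²) = 0.3.
Pure rolling means v = ωR; then KE = ½Mv² + ½I(v/R)² = ½(1+k)Mv² = (13/20)Mv².
The vertical drop is h = L sinθ = 7.49 × sin15.4° = 1.989 m.
Setting Mgh = (13/20)Mv² gives v = √(2gh/(1+k)) = √(2·9.81·1.989/1.3) ≈ 5.48 m/s.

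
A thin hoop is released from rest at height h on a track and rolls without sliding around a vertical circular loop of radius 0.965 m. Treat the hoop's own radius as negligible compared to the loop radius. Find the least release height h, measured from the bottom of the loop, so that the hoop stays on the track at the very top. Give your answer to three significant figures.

Here I = MR², so the shape factor k = I/(MR²) = 1.
At the top of the loop, the minimum-contact condition is Mg = Mv_top²/r, so v_top² = gr.
With ω = v/R, the kinetic energy at speed v is ½(1+k)Mv² = Mv².
Energy conservation from release (height h) to the top (height 2r): Mgh = Mg(2r) + M·gr.
Thus h_min = 2r + (1+k)r/2 = r(2 + 2/2) = 0.965 × 3 ≈ 2.90 m.

h_min ≈ 2.90 m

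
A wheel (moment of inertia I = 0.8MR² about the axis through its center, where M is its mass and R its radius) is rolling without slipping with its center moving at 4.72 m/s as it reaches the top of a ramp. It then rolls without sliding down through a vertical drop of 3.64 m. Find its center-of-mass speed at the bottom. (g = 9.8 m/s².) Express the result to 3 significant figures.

Here I = 0.8MR², so the shape factor k = I/(MR²) = 0.8.
Rolling without slipping gives ω = v/R, so the total kinetic energy is ½Mv² + ½Iω² = ½(1+k)Mv² = (9/10)Mv².
Conserving energy between top and bottom: (9/10)Mv² = (9/10)Mv₀² + Mgh, hence v² = v₀² + 2gh/(1+k).
v = √(4.72² + 2×9.8×3.64/1.8) = √61.91 ≈ 7.87 m/s.

v ≈ 7.87 m/s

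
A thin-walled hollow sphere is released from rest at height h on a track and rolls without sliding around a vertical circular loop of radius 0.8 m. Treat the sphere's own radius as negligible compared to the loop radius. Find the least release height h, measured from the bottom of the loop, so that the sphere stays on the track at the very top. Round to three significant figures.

Here I = (2/3)MR², so the shape factor k = I/(MR²) = 2/3.
At the top of the loop, the minimum-contact condition is Mg = Mv_top²/r, so v_top² = gr.
With ω = v/R, the kinetic energy at speed v is ½(1+k)Mv² = (5/6)Mv².
Energy conservation from release (height h) to the top (height 2r): Mgh = Mg(2r) + (5/6)M·gr.
Thus h_min = 2r + (1+k)r/2 = r(2 + 1.667/2) = 0.8 × 2.833 ≈ 2.27 m.

h_min ≈ 2.27 m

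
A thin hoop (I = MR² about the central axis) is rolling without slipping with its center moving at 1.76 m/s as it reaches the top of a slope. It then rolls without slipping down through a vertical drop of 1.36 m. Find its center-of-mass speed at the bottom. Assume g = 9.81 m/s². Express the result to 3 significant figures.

v ≈ 4.05 m/s

With I = MR², the ratio k = I/(MR²) is 1.
The rolling condition ω = v/R makes the rotational term ½I(v/R)² = ½kMv², so KE_total = ½(1+k)Mv² = Mv².
Conserving energy between top and bottom: Mv² = Mv₀² + Mgh, hence v² = v₀² + 2gh/(1+k).
v = √(1.76² + 2×9.81×1.36/2) = √16.44 ≈ 4.05 m/s.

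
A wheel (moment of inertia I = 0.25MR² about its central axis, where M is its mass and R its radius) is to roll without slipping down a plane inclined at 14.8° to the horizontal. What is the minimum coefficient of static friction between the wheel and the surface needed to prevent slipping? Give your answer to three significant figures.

For this body I = 0.25MR², i.e. k = I/(MR²) = 0.25.
Translational: Mg sinθ − f = Ma. Rotational about the CM: fR = Iα = kMRa, so f = kMa.
These give a = g sinθ/(1+k) and the required friction f = kMg sinθ/(1+k).
The normal force is N = Mg cosθ, so μ_min = f/N = k tanθ/(1+k).
μ_min = 0.25 × tan14.8° / 1.25 ≈ 0.0528.

μ_min ≈ 0.0528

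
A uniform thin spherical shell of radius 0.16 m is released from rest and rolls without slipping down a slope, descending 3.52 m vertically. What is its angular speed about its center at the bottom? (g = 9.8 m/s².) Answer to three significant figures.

Here I = (2/3)MR², so the shape factor k = I/(MR²) = 2/3.
The rolling condition ω = v/R makes the rotational term ½I(v/R)² = ½kMv², so KE_total = ½(1+k)Mv² = (5/6)Mv².
Energy conservation Mgh = ½(1+k)Mv² gives v = √(2gh/(1+k)) = √(2 × 9.8 × 3.52 / 1.667) = 6.434 m/s.
Then ω = v/R = 6.434 / 0.16 ≈ 40.2 rad/s.

ω ≈ 40.2 rad/s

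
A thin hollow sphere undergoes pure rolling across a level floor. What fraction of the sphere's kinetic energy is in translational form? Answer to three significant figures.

fraction ≈ 0.600

The moment of inertia is (2/3)MR², giving k ≡ I/(MR²) = 2/3.
With ω = v/R, KE_trans = ½Mv² and KE_rot = ½Iω² = ½kMv², so KE_total = ½(1+k)Mv².
The translational fraction is therefore 1/(1+k) = 1/1.667 ≈ 0.600.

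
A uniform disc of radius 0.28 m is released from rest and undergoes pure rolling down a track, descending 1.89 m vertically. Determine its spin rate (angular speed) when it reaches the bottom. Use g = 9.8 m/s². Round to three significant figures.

ω ≈ 17.7 rad/s

Here I = (1/2)MR², so the shape factor k = I/(MR²) = 0.5.
Pure rolling means v = ωR; then KE = ½Mv² + ½I(v/R)² = ½(1+k)Mv² = (3/4)Mv².
Energy conservation Mgh = ½(1+k)Mv² gives v = √(2gh/(1+k)) = √(2 × 9.8 × 1.89 / 1.5) = 4.97 m/s.
Then ω = v/R = 4.97 / 0.28 ≈ 17.7 rad/s.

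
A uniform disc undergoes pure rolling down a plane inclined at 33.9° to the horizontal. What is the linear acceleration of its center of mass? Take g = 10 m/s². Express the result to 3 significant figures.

a ≈ 3.72 m/s²

The moment of inertia is (1/2)MR², giving k ≡ I/(MR²) = 0.5.
Along the incline Mg sinθ − f = Ma, and torque about the center fR = Iα = kMR²(a/R) gives f = kMa.
Eliminating f: Mg sinθ = (1+k)Ma, so a = g sinθ/(1+k) = 10 × sin33.9° / 1.5 ≈ 3.72 m/s².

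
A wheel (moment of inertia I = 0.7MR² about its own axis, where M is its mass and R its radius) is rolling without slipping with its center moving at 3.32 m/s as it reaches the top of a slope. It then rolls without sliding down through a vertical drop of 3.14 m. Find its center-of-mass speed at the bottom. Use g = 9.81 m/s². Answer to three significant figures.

v ≈ 6.87 m/s

The moment of inertia is 0.7MR², giving k ≡ I/(MR²) = 0.7.
Pure rolling means v = ωR; then KE = ½Mv² + ½I(v/R)² = ½(1+k)Mv² = (17/20)Mv².
Conserving energy between top and bottom: (17/20)Mv² = (17/20)Mv₀² + Mgh, hence v² = v₀² + 2gh/(1+k).
v = √(3.32² + 2×9.81×3.14/1.7) = √47.26 ≈ 6.87 m/s.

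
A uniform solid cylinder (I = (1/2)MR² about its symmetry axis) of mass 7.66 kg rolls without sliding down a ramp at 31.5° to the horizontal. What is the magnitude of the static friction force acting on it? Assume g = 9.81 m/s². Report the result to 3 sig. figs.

With I = (1/2)MR², the ratio k = I/(MR²) is 0.5.
Along the incline Mg sinθ − f = Ma, and torque about the center fR = Iα = kMR²(a/R) gives f = kMa.
Combining, a = g sinθ/(1+k) and f = kMa = kMg sinθ/(1+k).
f = 0.5 × 7.66 × 9.81 × sin31.5° / 1.5 ≈ 13.1 N.

f ≈ 13.1 N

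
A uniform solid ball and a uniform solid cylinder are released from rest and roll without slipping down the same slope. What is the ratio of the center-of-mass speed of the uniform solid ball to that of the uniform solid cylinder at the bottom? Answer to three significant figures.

Each satisfies Mgh = ½(1+k)Mv² with k = I/(MR²), so v ∝ 1/√(1+k).
For the uniform solid ball k = 0.4; for the uniform solid cylinder k = 0.5.
v₁/v₂ = √((1+k₂)/(1+k₁)) = √(1.5/1.4) ≈ 1.04.

v_ratio ≈ 1.04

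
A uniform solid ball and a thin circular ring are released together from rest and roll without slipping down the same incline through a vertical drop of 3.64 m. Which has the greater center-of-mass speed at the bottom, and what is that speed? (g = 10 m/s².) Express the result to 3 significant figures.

the uniform solid ball, at v ≈ 7.21 m/s

For rolling without slipping, Mgh = ½(1+k)Mv² where k = I/(MR²), so v = √(2gh/(1+k)).
Uniform solid ball: k = 0.4, giving v = √(2×10×3.64/1.4) = 7.211 m/s.
Thin circular ring: k = 1, giving v = √(2×10×3.64/2) = 6.033 m/s.
The smaller k wins: the uniform solid ball, at ≈ 7.21 m/s.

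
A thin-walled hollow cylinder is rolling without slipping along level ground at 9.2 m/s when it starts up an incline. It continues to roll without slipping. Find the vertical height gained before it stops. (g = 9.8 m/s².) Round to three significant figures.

For this body I = MR², i.e. k = I/(MR²) = 1.
The rolling condition ω = v/R makes the rotational term ½I(v/R)² = ½kMv², so KE_total = ½(1+k)Mv² = Mv².
At the top the kinetic energy is zero, so Mv₀² = Mgh.
Thus h = (1+k)v₀²/(2g) = 2 × 9.2² / (2 × 9.8) ≈ 8.64 m.

h ≈ 8.64 m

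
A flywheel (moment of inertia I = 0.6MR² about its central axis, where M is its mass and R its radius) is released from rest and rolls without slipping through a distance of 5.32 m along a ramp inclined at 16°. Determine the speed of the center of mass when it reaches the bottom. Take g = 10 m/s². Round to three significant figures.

The moment of inertia is 0.6MR², giving k ≡ I/(MR²) = 0.6.
Pure rolling means v = ωR; then KE = ½Mv² + ½I(v/R)² = ½(1+k)Mv² = (4/5)Mv².
The vertical drop is h = L sinθ = 5.32 × sin16° = 1.466 m.
Setting Mgh = (4/5)Mv² gives v = √(2gh/(1+k)) = √(2·10·1.466/1.6) ≈ 4.28 m/s.

v ≈ 4.28 m/s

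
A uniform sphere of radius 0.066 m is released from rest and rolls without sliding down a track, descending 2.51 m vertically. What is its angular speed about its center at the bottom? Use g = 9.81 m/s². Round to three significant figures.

ω ≈ 89.9 rad/s

For this body I = (2/5)MR², i.e. k = I/(MR²) = 0.4.
Pure rolling means v = ωR; then KE = ½Mv² + ½I(v/R)² = ½(1+k)Mv² = (7/10)Mv².
Energy conservation Mgh = ½(1+k)Mv² gives v = √(2gh/(1+k)) = √(2 × 9.81 × 2.51 / 1.4) = 5.931 m/s.
The angular speed follows from ω = v/R = 5.931/0.066 ≈ 89.9 rad/s.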